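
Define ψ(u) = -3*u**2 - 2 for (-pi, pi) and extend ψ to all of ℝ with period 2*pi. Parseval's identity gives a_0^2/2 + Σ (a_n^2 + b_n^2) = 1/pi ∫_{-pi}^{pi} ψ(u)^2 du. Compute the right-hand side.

8 + 8*pi**2 + 18*pi**4/5

1/pi ∫_{-pi}^{pi} ψ(u)^2 du = 1/pi · (8*pi + 8*pi**3 + 18*pi**5/5) = 8 + 8*pi**2 + 18*pi**4/5.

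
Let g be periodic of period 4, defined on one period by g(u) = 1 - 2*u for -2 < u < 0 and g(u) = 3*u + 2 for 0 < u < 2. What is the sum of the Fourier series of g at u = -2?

13/2

At u = -2 the one-sided limits are g(-2^-) = 8 and g(-2^+) = 5.
By Dirichlet's theorem the series converges to their average, [(8) + (5)]/2 = 13/2.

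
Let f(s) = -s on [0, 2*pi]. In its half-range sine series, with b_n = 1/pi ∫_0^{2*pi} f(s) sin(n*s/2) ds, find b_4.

1

b_4 = 1/pi ∫_0^{2*pi} (-s) sin(2*s) ds.
Integrating by parts (boundary term plus one more integral), an antiderivative of (-s) sin(2*s) is s*cos(2*s)/2 - sin(2*s)/4; evaluating from 0 to 2*pi: ∫_{0}^{2*pi} (-s) sin(2*s) ds = (pi) - (0) = pi.
Hence b_4 = (1/pi)·(pi) = 1.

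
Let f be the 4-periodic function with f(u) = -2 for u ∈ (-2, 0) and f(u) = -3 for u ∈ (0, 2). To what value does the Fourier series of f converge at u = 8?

u = 8 differs from u = 0 by 2 full period(s), and the series is 4-periodic.
At u = 0 the one-sided limits are f(0^-) = -2 and f(0^+) = -3.
By Dirichlet's theorem the series converges to their average, [(-2) + (-3)]/2 = -5/2.

-5/2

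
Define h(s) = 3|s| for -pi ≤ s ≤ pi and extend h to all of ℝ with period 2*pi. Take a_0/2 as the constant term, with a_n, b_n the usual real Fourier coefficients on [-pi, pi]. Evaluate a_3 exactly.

a_3 = 1/pi ∫_{-pi}^{pi} h(s) cos(3*s) ds.
h is even and cos(3*s) is even, so the integrand is even and a_3 = 2/pi ∫_0^{pi} h(s) cos(3*s) ds.
Integrating by parts (boundary term plus one more integral), an antiderivative of (3*s) cos(3*s) is s*sin(3*s) + cos(3*s)/3; evaluating from 0 to pi: ∫_{0}^{pi} (3*s) cos(3*s) ds = (-1/3) - (1/3) = -2/3.
Hence a_3 = (2/pi)·(-2/3) = -4/(3*pi).

-4/(3*pi)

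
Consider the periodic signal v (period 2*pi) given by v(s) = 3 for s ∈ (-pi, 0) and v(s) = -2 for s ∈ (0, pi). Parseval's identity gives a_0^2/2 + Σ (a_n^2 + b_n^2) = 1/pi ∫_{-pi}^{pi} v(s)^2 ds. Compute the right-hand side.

1/pi ∫_{-pi}^{pi} v(s)^2 ds = 1/pi · (13*pi) = 13.

13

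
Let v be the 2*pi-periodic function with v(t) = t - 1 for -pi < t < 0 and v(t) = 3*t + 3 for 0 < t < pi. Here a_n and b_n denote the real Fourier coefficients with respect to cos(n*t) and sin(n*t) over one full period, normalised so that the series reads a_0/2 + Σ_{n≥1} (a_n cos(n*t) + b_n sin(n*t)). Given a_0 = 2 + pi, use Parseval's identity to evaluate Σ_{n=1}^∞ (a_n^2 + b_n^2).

Parseval: a_0^2/2 + Σ_{n≥1} (a_n^2+b_n^2) = 1/pi ∫_{-pi}^{pi} v(t)^2 dt = 10 + 10*pi + 10*pi**2/3.
Subtract a_0^2/2 = (2 + pi)**2/2: Σ (a_n^2+b_n^2) = 8 + 8*pi + 17*pi**2/6.

8 + 8*pi + 17*pi**2/6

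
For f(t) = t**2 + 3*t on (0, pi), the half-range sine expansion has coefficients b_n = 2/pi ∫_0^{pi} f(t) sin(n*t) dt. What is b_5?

b_5 = 2/pi ∫_0^{pi} (t**2 + 3*t) sin(5*t) dt.
Integrating by parts twice (tabular method), an antiderivative of (t**2 + 3*t) sin(5*t) is -t**2*cos(5*t)/5 + 2*t*sin(5*t)/25 - 3*t*cos(5*t)/5 + 3*sin(5*t)/25 + 2*cos(5*t)/125; evaluating from 0 to pi: ∫_{0}^{pi} (t**2 + 3*t) sin(5*t) dt = (-2/125 + 3*pi/5 + pi**2/5) - (2/125) = -4/125 + 3*pi/5 + pi**2/5.
Hence b_5 = (2/pi)·(-4/125 + 3*pi/5 + pi**2/5) = 2*(-4 + 75*pi + 25*pi**2)/(125*pi).

2*(-4 + 75*pi + 25*pi**2)/(125*pi)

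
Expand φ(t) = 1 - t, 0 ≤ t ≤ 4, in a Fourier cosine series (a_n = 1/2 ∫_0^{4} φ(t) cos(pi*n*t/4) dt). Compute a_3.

16/(9*pi**2)

a_3 = 1/2 ∫_0^{4} (1 - t) cos(3*pi*t/4) dt.
Integrating by parts (boundary term plus one more integral), an antiderivative of (1 - t) cos(3*pi*t/4) is -4*t*sin(3*pi*t/4)/(3*pi) + 4*sin(3*pi*t/4)/(3*pi) - 16*cos(3*pi*t/4)/(9*pi**2); evaluating from 0 to 4: ∫_{0}^{4} (1 - t) cos(3*pi*t/4) dt = (16/(9*pi**2)) - (-16/(9*pi**2)) = 32/(9*pi**2).
Hence a_3 = (1/2)·(32/(9*pi**2)) = 16/(9*pi**2).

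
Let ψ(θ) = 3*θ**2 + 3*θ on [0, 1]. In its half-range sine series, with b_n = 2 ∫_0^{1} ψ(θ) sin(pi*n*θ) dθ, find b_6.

b_6 = 2 ∫_0^{1} (3*θ**2 + 3*θ) sin(6*pi*θ) dθ.
Integrating by parts twice (tabular method), an antiderivative of (3*θ**2 + 3*θ) sin(6*pi*θ) is -θ**2*cos(6*pi*θ)/(2*pi) + θ*sin(6*pi*θ)/(6*pi**2) - θ*cos(6*pi*θ)/(2*pi) + sin(6*pi*θ)/(12*pi**2) + cos(6*pi*θ)/(36*pi**3); evaluating from 0 to 1: ∫_{0}^{1} (3*θ**2 + 3*θ) sin(6*pi*θ) dθ = ((1/36 - pi**2)/pi**3) - (1/(36*pi**3)) = -1/pi.
Hence b_6 = 2·(-1/pi) = -2/pi.

-2/pi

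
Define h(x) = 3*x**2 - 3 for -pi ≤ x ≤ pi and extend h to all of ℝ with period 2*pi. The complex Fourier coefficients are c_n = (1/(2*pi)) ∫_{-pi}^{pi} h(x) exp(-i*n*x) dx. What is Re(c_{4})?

Since h is real-valued, Re(c_{4}) = (1/(2*pi)) ∫_{-pi}^{pi} h(x) cos(4*x) dx = a_{4}/2.
h is even and cos(4*x) is even, so the integrand is even: ∫_{-pi}^{pi} h(x) cos(4*x) dx = 2∫_0^{pi} h(x) cos(4*x) dx.
Integrating by parts twice (tabular method), an antiderivative of (3*x**2 - 3) cos(4*x) is 3*x**2*sin(4*x)/4 + 3*x*cos(4*x)/8 - 27*sin(4*x)/32; evaluating from 0 to pi: ∫_{0}^{pi} (3*x**2 - 3) cos(4*x) dx = (3*pi/8) - (0) = 3*pi/8.
So ∫_{-pi}^{pi} h(x) cos(4*x) dx = 3*pi/4.
Hence Re(c_{4}) = (1/(2*pi))·(3*pi/4) = 3/8.

3/8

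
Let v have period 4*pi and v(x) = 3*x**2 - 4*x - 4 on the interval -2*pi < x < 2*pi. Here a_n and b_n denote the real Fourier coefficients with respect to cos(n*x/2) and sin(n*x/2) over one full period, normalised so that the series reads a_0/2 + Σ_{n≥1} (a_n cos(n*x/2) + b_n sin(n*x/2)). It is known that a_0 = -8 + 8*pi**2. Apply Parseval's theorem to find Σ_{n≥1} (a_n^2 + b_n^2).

Parseval: a_0^2/2 + Σ_{n≥1} (a_n^2+b_n^2) = (1/(2*pi)) ∫_{-2*pi}^{2*pi} v(x)^2 dx = -64*pi**2/3 + 32 + 288*pi**4/5.
Subtract a_0^2/2 = 32*(1 - pi**2)**2: Σ (a_n^2+b_n^2) = 128*pi**2*(5 + 3*pi**2)/15.

128*pi**2*(5 + 3*pi**2)/15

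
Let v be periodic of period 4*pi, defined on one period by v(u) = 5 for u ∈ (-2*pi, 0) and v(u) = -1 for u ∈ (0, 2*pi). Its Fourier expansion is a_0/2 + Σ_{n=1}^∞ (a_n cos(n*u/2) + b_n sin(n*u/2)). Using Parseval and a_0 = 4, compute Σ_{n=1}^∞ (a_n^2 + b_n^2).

18

Parseval: a_0^2/2 + Σ_{n≥1} (a_n^2+b_n^2) = (1/(2*pi)) ∫_{-2*pi}^{2*pi} v(u)^2 du = 26.
Subtract a_0^2/2 = 8: Σ (a_n^2+b_n^2) = 18.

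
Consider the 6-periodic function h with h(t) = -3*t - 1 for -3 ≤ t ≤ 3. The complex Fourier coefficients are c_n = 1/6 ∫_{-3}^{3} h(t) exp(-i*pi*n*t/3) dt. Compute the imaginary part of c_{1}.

9/pi

Since h is real-valued, Im(c_{1}) = -1/6 ∫_{-3}^{3} h(t) sin(pi*t/3) dt = -b_{1}/2.
Integrating by parts (boundary term plus one more integral), an antiderivative of (-3*t - 1) sin(pi*t/3) is 9*t*cos(pi*t/3)/pi - 27*sin(pi*t/3)/pi**2 + 3*cos(pi*t/3)/pi; evaluating from -3 to 3: ∫_{-3}^{3} (-3*t - 1) sin(pi*t/3) dt = (-30/pi) - (24/pi) = -54/pi.
Hence Im(c_{1}) = (-1/6)·(-54/pi) = 9/pi.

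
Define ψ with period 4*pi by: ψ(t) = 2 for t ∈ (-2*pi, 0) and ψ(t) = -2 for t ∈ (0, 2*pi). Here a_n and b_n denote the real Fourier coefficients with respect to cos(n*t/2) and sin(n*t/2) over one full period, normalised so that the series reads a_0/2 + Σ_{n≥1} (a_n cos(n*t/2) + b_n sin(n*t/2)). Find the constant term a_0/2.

a_0 = (1/(2*pi)) ∫_{-2*pi}^{2*pi} ψ(t) dt = (1/(2*pi)) · (0) = 0.
So the constant term a_0/2 = 0.

0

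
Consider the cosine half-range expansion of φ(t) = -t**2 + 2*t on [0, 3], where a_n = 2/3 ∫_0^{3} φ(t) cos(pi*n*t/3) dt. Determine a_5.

a_5 = 2/3 ∫_0^{3} (-t**2 + 2*t) cos(5*pi*t/3) dt.
Integrating by parts twice (tabular method), an antiderivative of (-t**2 + 2*t) cos(5*pi*t/3) is -3*t**2*sin(5*pi*t/3)/(5*pi) + 6*t*sin(5*pi*t/3)/(5*pi) - 18*t*cos(5*pi*t/3)/(25*pi**2) + 54*sin(5*pi*t/3)/(125*pi**3) + 18*cos(5*pi*t/3)/(25*pi**2); evaluating from 0 to 3: ∫_{0}^{3} (-t**2 + 2*t) cos(5*pi*t/3) dt = (36/(25*pi**2)) - (18/(25*pi**2)) = 18/(25*pi**2).
Hence a_5 = (2/3)·(18/(25*pi**2)) = 12/(25*pi**2).

12/(25*pi**2)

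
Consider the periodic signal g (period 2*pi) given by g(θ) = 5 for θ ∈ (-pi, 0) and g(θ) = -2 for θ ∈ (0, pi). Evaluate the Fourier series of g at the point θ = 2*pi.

3/2

θ = 2*pi differs from θ = 0 by 1 full period(s), and the series is 2*pi-periodic.
At θ = 0 the one-sided limits are g(0^-) = 5 and g(0^+) = -2.
By Dirichlet's theorem the series converges to their average, [(5) + (-2)]/2 = 3/2.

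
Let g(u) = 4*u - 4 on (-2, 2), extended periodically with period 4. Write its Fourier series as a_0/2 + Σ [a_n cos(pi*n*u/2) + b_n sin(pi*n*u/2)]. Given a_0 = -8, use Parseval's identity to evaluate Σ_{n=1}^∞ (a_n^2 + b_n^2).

Parseval: a_0^2/2 + Σ_{n≥1} (a_n^2+b_n^2) = 1/2 ∫_{-2}^{2} g(u)^2 du = 224/3.
Subtract a_0^2/2 = 32: Σ (a_n^2+b_n^2) = 128/3.

128/3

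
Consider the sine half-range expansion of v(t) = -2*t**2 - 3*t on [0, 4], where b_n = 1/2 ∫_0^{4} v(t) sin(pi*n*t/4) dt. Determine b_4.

b_4 = 1/2 ∫_0^{4} (-2*t**2 - 3*t) sin(pi*t) dt.
Integrating by parts twice (tabular method), an antiderivative of (-2*t**2 - 3*t) sin(pi*t) is 2*t**2*cos(pi*t)/pi - 4*t*sin(pi*t)/pi**2 + 3*t*cos(pi*t)/pi - 3*sin(pi*t)/pi**2 - 4*cos(pi*t)/pi**3; evaluating from 0 to 4: ∫_{0}^{4} (-2*t**2 - 3*t) sin(pi*t) dt = (-4/pi**3 + 44/pi) - (-4/pi**3) = 44/pi.
Hence b_4 = (1/2)·(44/pi) = 22/pi.

22/pi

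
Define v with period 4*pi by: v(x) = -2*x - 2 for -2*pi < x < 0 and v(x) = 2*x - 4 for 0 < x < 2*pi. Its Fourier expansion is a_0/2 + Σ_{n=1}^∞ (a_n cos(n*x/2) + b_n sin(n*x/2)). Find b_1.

b_1 = (1/(2*pi)) ∫_{-2*pi}^{2*pi} v(x) sin(x/2) dx.
Split the integral at the breakpoints.
Integrating by parts (boundary term plus one more integral), an antiderivative of (-2*x - 2) sin(x/2) is 4*x*cos(x/2) - 8*sin(x/2) + 4*cos(x/2); evaluating from -2*pi to 0: ∫_{-2*pi}^{0} (-2*x - 2) sin(x/2) dx = (4) - (-4 + 8*pi) = 8 - 8*pi.
Integrating by parts (boundary term plus one more integral), an antiderivative of (2*x - 4) sin(x/2) is -4*x*cos(x/2) + 8*sin(x/2) + 8*cos(x/2); evaluating from 0 to 2*pi: ∫_{0}^{2*pi} (2*x - 4) sin(x/2) dx = (-8 + 8*pi) - (8) = -16 + 8*pi.
Summing the pieces and multiplying by (1/(2*pi)) gives b_1 = -4/pi.

-4/pi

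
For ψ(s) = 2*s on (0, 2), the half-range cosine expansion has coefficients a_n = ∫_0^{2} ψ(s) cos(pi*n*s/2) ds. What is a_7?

a_7 = ∫_0^{2} (2*s) cos(7*pi*s/2) ds.
Integrating by parts (boundary term plus one more integral), an antiderivative of (2*s) cos(7*pi*s/2) is 4*s*sin(7*pi*s/2)/(7*pi) + 8*cos(7*pi*s/2)/(49*pi**2); evaluating from 0 to 2: ∫_{0}^{2} (2*s) cos(7*pi*s/2) ds = (-8/(49*pi**2)) - (8/(49*pi**2)) = -16/(49*pi**2).
Hence a_7 = -16/(49*pi**2).

-16/(49*pi**2)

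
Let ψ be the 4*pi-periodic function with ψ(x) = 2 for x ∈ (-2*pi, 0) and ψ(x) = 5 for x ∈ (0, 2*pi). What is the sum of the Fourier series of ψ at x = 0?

At x = 0 the one-sided limits are ψ(0^-) = 2 and ψ(0^+) = 5.
By Dirichlet's theorem the series converges to their average, [(2) + (5)]/2 = 7/2.

7/2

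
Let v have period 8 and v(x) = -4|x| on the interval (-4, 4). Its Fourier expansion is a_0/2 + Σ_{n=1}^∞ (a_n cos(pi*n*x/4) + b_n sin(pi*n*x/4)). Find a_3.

64/(9*pi**2)

a_3 = 1/4 ∫_{-4}^{4} v(x) cos(3*pi*x/4) dx.
v is even and cos(3*pi*x/4) is even, so the integrand is even and a_3 = 1/2 ∫_0^{4} v(x) cos(3*pi*x/4) dx.
Integrating by parts (boundary term plus one more integral), an antiderivative of (-4*x) cos(3*pi*x/4) is -16*x*sin(3*pi*x/4)/(3*pi) - 64*cos(3*pi*x/4)/(9*pi**2); evaluating from 0 to 4: ∫_{0}^{4} (-4*x) cos(3*pi*x/4) dx = (64/(9*pi**2)) - (-64/(9*pi**2)) = 128/(9*pi**2).
Hence a_3 = (1/2)·(128/(9*pi**2)) = 64/(9*pi**2).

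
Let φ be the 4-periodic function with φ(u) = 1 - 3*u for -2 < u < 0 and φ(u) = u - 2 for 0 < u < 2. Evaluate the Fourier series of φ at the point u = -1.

φ is continuous at u = -1 with value 4, so the series converges to 4 there.

4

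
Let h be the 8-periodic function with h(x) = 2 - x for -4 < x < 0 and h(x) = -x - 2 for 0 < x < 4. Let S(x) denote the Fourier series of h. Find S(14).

x = 14 differs from x = -2 by 2 full period(s), and the series is 8-periodic.
h is continuous at x = -2 with value 4, so the series converges to 4 there.

4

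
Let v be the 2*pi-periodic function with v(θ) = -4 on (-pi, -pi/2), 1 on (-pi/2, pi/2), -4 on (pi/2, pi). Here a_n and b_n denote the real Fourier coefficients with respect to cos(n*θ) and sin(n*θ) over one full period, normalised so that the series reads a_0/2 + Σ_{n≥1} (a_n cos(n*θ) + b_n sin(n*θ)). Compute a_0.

-3

a_0 = 1/pi ∫_{-pi}^{pi} v(θ) dθ = 1/pi · (-3*pi) = -3.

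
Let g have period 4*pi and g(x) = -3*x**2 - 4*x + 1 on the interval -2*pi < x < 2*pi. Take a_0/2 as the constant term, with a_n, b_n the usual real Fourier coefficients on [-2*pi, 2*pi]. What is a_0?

a_0 = (1/(2*pi)) ∫_{-2*pi}^{2*pi} g(x) dx = (1/(2*pi)) · (-16*pi**3 + 4*pi) = 2 - 8*pi**2.

2 - 8*pi**2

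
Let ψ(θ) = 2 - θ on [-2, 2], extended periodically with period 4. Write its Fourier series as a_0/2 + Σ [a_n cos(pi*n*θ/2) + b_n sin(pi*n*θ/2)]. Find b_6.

2/(3*pi)

b_6 = 1/2 ∫_{-2}^{2} ψ(θ) sin(3*pi*θ) dθ.
Integrating by parts (boundary term plus one more integral), an antiderivative of (2 - θ) sin(3*pi*θ) is θ*cos(3*pi*θ)/(3*pi) - sin(3*pi*θ)/(9*pi**2) - 2*cos(3*pi*θ)/(3*pi); evaluating from -2 to 2: ∫_{-2}^{2} (2 - θ) sin(3*pi*θ) dθ = (0) - (-4/(3*pi)) = 4/(3*pi).
Hence b_6 = (1/2)·(4/(3*pi)) = 2/(3*pi).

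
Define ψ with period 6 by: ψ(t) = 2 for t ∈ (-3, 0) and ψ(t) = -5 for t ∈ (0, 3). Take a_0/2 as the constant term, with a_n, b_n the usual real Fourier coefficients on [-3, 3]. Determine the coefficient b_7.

b_7 = 1/3 ∫_{-3}^{3} ψ(t) sin(7*pi*t/3) dt.
Split the integral at the breakpoints.
Directly, an antiderivative of (2) sin(7*pi*t/3) is -6*cos(7*pi*t/3)/(7*pi); evaluating from -3 to 0: ∫_{-3}^{0} (2) sin(7*pi*t/3) dt = (-6/(7*pi)) - (6/(7*pi)) = -12/(7*pi).
Directly, an antiderivative of (-5) sin(7*pi*t/3) is 15*cos(7*pi*t/3)/(7*pi); evaluating from 0 to 3: ∫_{0}^{3} (-5) sin(7*pi*t/3) dt = (-15/(7*pi)) - (15/(7*pi)) = -30/(7*pi).
Summing the pieces and multiplying by (1/3) gives b_7 = -2/pi.

-2/pi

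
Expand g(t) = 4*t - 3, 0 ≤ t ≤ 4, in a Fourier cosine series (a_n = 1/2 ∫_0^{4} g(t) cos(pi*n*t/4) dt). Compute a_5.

-64/(25*pi**2)

a_5 = 1/2 ∫_0^{4} (4*t - 3) cos(5*pi*t/4) dt.
Integrating by parts (boundary term plus one more integral), an antiderivative of (4*t - 3) cos(5*pi*t/4) is 16*t*sin(5*pi*t/4)/(5*pi) - 12*sin(5*pi*t/4)/(5*pi) + 64*cos(5*pi*t/4)/(25*pi**2); evaluating from 0 to 4: ∫_{0}^{4} (4*t - 3) cos(5*pi*t/4) dt = (-64/(25*pi**2)) - (64/(25*pi**2)) = -128/(25*pi**2).
Hence a_5 = (1/2)·(-128/(25*pi**2)) = -64/(25*pi**2).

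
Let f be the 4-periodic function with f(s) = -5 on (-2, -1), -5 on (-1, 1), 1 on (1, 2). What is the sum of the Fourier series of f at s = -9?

s = -9 differs from s = -1 by -2 full period(s), and the series is 4-periodic.
f is continuous at s = -1 with value -5, so the series converges to -5 there.

-5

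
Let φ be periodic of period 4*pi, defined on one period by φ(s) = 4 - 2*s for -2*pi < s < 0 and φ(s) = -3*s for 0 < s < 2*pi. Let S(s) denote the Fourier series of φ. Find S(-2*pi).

2 - pi

s = -2*pi differs from s = 2*pi by -1 full period(s), and the series is 4*pi-periodic.
At s = 2*pi the one-sided limits are φ(2*pi^-) = -6*pi and φ(2*pi^+) = 4 + 4*pi.
By Dirichlet's theorem the series converges to their average, [(-6*pi) + (4 + 4*pi)]/2 = 2 - pi.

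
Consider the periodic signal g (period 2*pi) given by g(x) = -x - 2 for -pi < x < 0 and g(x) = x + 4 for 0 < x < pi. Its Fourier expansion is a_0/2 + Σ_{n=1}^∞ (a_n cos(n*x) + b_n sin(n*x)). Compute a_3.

a_3 = 1/pi ∫_{-pi}^{pi} g(x) cos(3*x) dx.
Split the integral at the breakpoints.
Integrating by parts (boundary term plus one more integral), an antiderivative of (-x - 2) cos(3*x) is -x*sin(3*x)/3 - 2*sin(3*x)/3 - cos(3*x)/9; evaluating from -pi to 0: ∫_{-pi}^{0} (-x - 2) cos(3*x) dx = (-1/9) - (1/9) = -2/9.
Integrating by parts (boundary term plus one more integral), an antiderivative of (x + 4) cos(3*x) is x*sin(3*x)/3 + 4*sin(3*x)/3 + cos(3*x)/9; evaluating from 0 to pi: ∫_{0}^{pi} (x + 4) cos(3*x) dx = (-1/9) - (1/9) = -2/9.
Summing the pieces and multiplying by (1/pi) gives a_3 = -4/(9*pi).

-4/(9*pi)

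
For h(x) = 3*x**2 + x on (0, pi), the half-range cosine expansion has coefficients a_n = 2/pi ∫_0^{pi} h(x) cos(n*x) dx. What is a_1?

a_1 = 2/pi ∫_0^{pi} (3*x**2 + x) cos(x) dx.
Integrating by parts twice (tabular method), an antiderivative of (3*x**2 + x) cos(x) is 3*x**2*sin(x) + x*sin(x) + 6*x*cos(x) - 6*sin(x) + cos(x); evaluating from 0 to pi: ∫_{0}^{pi} (3*x**2 + x) cos(x) dx = (-6*pi - 1) - (1) = -6*pi - 2.
Hence a_1 = (2/pi)·(-6*pi - 2) = -12 - 4/pi.

-12 - 4/pi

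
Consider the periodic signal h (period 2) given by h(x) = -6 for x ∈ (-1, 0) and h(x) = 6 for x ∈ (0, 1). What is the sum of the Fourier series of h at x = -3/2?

x = -3/2 differs from x = 1/2 by -1 full period(s), and the series is 2-periodic.
h is continuous at x = 1/2 with value 6, so the series converges to 6 there.

6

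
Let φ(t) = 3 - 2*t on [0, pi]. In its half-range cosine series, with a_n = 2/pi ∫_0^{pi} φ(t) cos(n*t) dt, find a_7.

a_7 = 2/pi ∫_0^{pi} (3 - 2*t) cos(7*t) dt.
Integrating by parts (boundary term plus one more integral), an antiderivative of (3 - 2*t) cos(7*t) is -2*t*sin(7*t)/7 + 3*sin(7*t)/7 - 2*cos(7*t)/49; evaluating from 0 to pi: ∫_{0}^{pi} (3 - 2*t) cos(7*t) dt = (2/49) - (-2/49) = 4/49.
Hence a_7 = (2/pi)·(4/49) = 8/(49*pi).

8/(49*pi)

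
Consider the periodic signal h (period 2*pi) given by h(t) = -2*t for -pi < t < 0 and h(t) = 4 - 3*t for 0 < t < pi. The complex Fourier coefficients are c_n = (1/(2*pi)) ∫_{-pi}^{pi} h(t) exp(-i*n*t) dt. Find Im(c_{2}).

Since h is real-valued, Im(c_{2}) = -(1/(2*pi)) ∫_{-pi}^{pi} h(t) sin(2*t) dt = -b_{2}/2.
Split the integral at the breakpoints.
Integrating by parts (boundary term plus one more integral), an antiderivative of (-2*t) sin(2*t) is t*cos(2*t) - sin(2*t)/2; evaluating from -pi to 0: ∫_{-pi}^{0} (-2*t) sin(2*t) dt = (0) - (-pi) = pi.
Integrating by parts (boundary term plus one more integral), an antiderivative of (4 - 3*t) sin(2*t) is 3*t*cos(2*t)/2 - 3*sin(2*t)/4 - 2*cos(2*t); evaluating from 0 to pi: ∫_{0}^{pi} (4 - 3*t) sin(2*t) dt = (-2 + 3*pi/2) - (-2) = 3*pi/2.
So ∫_{-pi}^{pi} h(t) sin(2*t) dt = 5*pi/2.
Hence Im(c_{2}) = (-1/(2*pi))·(5*pi/2) = -5/4.

-5/4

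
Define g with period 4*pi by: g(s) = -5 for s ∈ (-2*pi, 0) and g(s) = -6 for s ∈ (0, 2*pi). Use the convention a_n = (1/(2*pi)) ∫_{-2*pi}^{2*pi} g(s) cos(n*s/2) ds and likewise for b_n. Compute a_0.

a_0 = (1/(2*pi)) ∫_{-2*pi}^{2*pi} g(s) ds = (1/(2*pi)) · (-22*pi) = -11.

-11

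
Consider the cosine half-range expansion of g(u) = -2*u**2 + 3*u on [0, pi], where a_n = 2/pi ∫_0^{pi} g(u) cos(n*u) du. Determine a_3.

4*(-3 + 2*pi)/(9*pi)

a_3 = 2/pi ∫_0^{pi} (-2*u**2 + 3*u) cos(3*u) du.
Integrating by parts twice (tabular method), an antiderivative of (-2*u**2 + 3*u) cos(3*u) is -2*u**2*sin(3*u)/3 + u*sin(3*u) - 4*u*cos(3*u)/9 + 4*sin(3*u)/27 + cos(3*u)/3; evaluating from 0 to pi: ∫_{0}^{pi} (-2*u**2 + 3*u) cos(3*u) du = (-1/3 + 4*pi/9) - (1/3) = -2/3 + 4*pi/9.
Hence a_3 = (2/pi)·(-2/3 + 4*pi/9) = 4*(-3 + 2*pi)/(9*pi).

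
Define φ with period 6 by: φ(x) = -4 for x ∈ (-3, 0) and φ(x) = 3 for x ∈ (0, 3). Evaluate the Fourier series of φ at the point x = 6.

-1/2

x = 6 differs from x = 0 by 1 full period(s), and the series is 6-periodic.
At x = 0 the one-sided limits are φ(0^-) = -4 and φ(0^+) = 3.
By Dirichlet's theorem the series converges to their average, [(-4) + (3)]/2 = -1/2.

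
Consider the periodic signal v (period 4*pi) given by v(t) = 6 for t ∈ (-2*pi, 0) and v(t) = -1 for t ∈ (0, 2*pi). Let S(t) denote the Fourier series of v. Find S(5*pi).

-1

t = 5*pi differs from t = pi by 1 full period(s), and the series is 4*pi-periodic.
v is continuous at t = pi with value -1, so the series converges to -1 there.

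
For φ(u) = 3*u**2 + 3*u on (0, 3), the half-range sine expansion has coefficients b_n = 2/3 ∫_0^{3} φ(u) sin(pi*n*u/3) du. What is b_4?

b_4 = 2/3 ∫_0^{3} (3*u**2 + 3*u) sin(4*pi*u/3) du.
Integrating by parts twice (tabular method), an antiderivative of (3*u**2 + 3*u) sin(4*pi*u/3) is -9*u**2*cos(4*pi*u/3)/(4*pi) + 27*u*sin(4*pi*u/3)/(8*pi**2) - 9*u*cos(4*pi*u/3)/(4*pi) + 27*sin(4*pi*u/3)/(16*pi**2) + 81*cos(4*pi*u/3)/(32*pi**3); evaluating from 0 to 3: ∫_{0}^{3} (3*u**2 + 3*u) sin(4*pi*u/3) du = (-27/pi + 81/(32*pi**3)) - (81/(32*pi**3)) = -27/pi.
Hence b_4 = (2/3)·(-27/pi) = -18/pi.

-18/pi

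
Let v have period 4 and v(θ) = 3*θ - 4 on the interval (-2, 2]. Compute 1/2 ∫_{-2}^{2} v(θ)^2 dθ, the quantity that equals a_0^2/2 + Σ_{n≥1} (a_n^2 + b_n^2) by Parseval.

56

1/2 ∫_{-2}^{2} v(θ)^2 dθ = 1/2 · (112) = 56.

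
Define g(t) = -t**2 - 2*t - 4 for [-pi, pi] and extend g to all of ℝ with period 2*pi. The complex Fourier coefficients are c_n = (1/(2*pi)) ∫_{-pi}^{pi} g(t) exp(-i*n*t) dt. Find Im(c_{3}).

2/3

Since g is real-valued, Im(c_{3}) = -(1/(2*pi)) ∫_{-pi}^{pi} g(t) sin(3*t) dt = -b_{3}/2.
Integrating by parts twice (tabular method), an antiderivative of (-t**2 - 2*t - 4) sin(3*t) is t**2*cos(3*t)/3 - 2*t*sin(3*t)/9 + 2*t*cos(3*t)/3 - 2*sin(3*t)/9 + 34*cos(3*t)/27; evaluating from -pi to pi: ∫_{-pi}^{pi} (-t**2 - 2*t - 4) sin(3*t) dt = (-pi**2/3 - 2*pi/3 - 34/27) - (-pi**2/3 - 34/27 + 2*pi/3) = -4*pi/3.
Hence Im(c_{3}) = (-1/(2*pi))·(-4*pi/3) = 2/3.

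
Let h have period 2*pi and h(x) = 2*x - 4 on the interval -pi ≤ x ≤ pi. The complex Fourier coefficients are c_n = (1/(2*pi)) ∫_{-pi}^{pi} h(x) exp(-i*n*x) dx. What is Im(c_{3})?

Since h is real-valued, Im(c_{3}) = -(1/(2*pi)) ∫_{-pi}^{pi} h(x) sin(3*x) dx = -b_{3}/2.
Integrating by parts (boundary term plus one more integral), an antiderivative of (2*x - 4) sin(3*x) is -2*x*cos(3*x)/3 + 2*sin(3*x)/9 + 4*cos(3*x)/3; evaluating from -pi to pi: ∫_{-pi}^{pi} (2*x - 4) sin(3*x) dx = (-4/3 + 2*pi/3) - (-2*pi/3 - 4/3) = 4*pi/3.
Hence Im(c_{3}) = (-1/(2*pi))·(4*pi/3) = -2/3.

-2/3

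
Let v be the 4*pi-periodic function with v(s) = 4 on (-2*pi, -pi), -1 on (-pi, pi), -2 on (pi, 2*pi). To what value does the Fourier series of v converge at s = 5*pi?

-3/2

s = 5*pi differs from s = pi by 1 full period(s), and the series is 4*pi-periodic.
At s = pi the one-sided limits are v(pi^-) = -1 and v(pi^+) = -2.
By Dirichlet's theorem the series converges to their average, [(-1) + (-2)]/2 = -3/2.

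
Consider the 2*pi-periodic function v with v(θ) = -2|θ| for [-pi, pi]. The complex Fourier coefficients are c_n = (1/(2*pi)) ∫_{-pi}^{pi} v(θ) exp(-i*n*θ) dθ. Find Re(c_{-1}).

Since v is real-valued, Re(c_{-1}) = (1/(2*pi)) ∫_{-pi}^{pi} v(θ) cos(-θ) dθ = a_{1}/2.
v is even and cos(-θ) is even, so the integrand is even: ∫_{-pi}^{pi} v(θ) cos(-θ) dθ = 2∫_0^{pi} v(θ) cos(-θ) dθ.
Integrating by parts (boundary term plus one more integral), an antiderivative of (-2*θ) cos(-θ) is -2*θ*sin(θ) - 2*cos(θ); evaluating from 0 to pi: ∫_{0}^{pi} (-2*θ) cos(-θ) dθ = (2) - (-2) = 4.
So ∫_{-pi}^{pi} v(θ) cos(-θ) dθ = 8.
Hence Re(c_{-1}) = (1/(2*pi))·(8) = 4/pi.

4/pi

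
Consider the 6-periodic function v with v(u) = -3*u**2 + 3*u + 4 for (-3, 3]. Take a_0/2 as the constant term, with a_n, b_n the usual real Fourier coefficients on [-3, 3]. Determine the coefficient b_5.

b_5 = 1/3 ∫_{-3}^{3} v(u) sin(5*pi*u/3) du.
Integrating by parts twice (tabular method), an antiderivative of (-3*u**2 + 3*u + 4) sin(5*pi*u/3) is 9*u**2*cos(5*pi*u/3)/(5*pi) - 54*u*sin(5*pi*u/3)/(25*pi**2) - 9*u*cos(5*pi*u/3)/(5*pi) + 27*sin(5*pi*u/3)/(25*pi**2) - 12*cos(5*pi*u/3)/(5*pi) - 162*cos(5*pi*u/3)/(125*pi**3); evaluating from -3 to 3: ∫_{-3}^{3} (-3*u**2 + 3*u + 4) sin(5*pi*u/3) du = (6*(27 - 175*pi**2)/(125*pi**3)) - (6*(27 - 400*pi**2)/(125*pi**3)) = 54/(5*pi).
Hence b_5 = (1/3)·(54/(5*pi)) = 18/(5*pi).

18/(5*pi)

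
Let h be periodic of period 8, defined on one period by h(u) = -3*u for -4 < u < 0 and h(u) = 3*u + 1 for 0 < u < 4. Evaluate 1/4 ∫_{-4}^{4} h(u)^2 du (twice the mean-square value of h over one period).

1/4 ∫_{-4}^{4} h(u)^2 du = 1/4 · (436) = 109.

109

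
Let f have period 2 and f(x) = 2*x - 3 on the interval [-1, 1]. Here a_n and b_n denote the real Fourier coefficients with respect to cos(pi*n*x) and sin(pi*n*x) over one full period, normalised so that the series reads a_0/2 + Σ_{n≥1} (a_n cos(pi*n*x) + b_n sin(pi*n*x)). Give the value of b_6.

-2/(3*pi)

b_6 = ∫_{-1}^{1} f(x) sin(6*pi*x) dx.
Integrating by parts (boundary term plus one more integral), an antiderivative of (2*x - 3) sin(6*pi*x) is -x*cos(6*pi*x)/(3*pi) + sin(6*pi*x)/(18*pi**2) + cos(6*pi*x)/(2*pi); evaluating from -1 to 1: ∫_{-1}^{1} (2*x - 3) sin(6*pi*x) dx = (1/(6*pi)) - (5/(6*pi)) = -2/(3*pi).
Hence b_6 = -2/(3*pi).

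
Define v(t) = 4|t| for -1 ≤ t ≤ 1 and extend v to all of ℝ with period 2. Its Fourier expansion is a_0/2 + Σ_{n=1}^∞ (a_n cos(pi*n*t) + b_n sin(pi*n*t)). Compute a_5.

-16/(25*pi**2)

a_5 = ∫_{-1}^{1} v(t) cos(5*pi*t) dt.
v is even and cos(5*pi*t) is even, so the integrand is even and a_5 = 2 ∫_0^{1} v(t) cos(5*pi*t) dt.
Integrating by parts (boundary term plus one more integral), an antiderivative of (4*t) cos(5*pi*t) is 4*t*sin(5*pi*t)/(5*pi) + 4*cos(5*pi*t)/(25*pi**2); evaluating from 0 to 1: ∫_{0}^{1} (4*t) cos(5*pi*t) dt = (-4/(25*pi**2)) - (4/(25*pi**2)) = -8/(25*pi**2).
Hence a_5 = 2·(-8/(25*pi**2)) = -16/(25*pi**2).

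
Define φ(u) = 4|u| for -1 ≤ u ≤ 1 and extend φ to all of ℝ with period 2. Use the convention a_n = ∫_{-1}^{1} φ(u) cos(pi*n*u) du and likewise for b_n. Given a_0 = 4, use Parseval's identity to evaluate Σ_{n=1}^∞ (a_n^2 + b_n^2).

Parseval: a_0^2/2 + Σ_{n≥1} (a_n^2+b_n^2) = ∫_{-1}^{1} φ(u)^2 du = 32/3.
Subtract a_0^2/2 = 8: Σ (a_n^2+b_n^2) = 8/3.

8/3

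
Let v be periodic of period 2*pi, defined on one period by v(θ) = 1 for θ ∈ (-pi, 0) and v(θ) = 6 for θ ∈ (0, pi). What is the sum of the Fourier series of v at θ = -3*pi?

θ = -3*pi differs from θ = -pi by -1 full period(s), and the series is 2*pi-periodic.
At θ = -pi the one-sided limits are v(-pi^-) = 6 and v(-pi^+) = 1.
By Dirichlet's theorem the series converges to their average, [(6) + (1)]/2 = 7/2.

7/2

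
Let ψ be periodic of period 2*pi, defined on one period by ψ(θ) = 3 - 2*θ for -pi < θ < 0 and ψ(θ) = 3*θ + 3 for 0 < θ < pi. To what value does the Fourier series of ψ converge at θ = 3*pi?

3 + 5*pi/2

θ = 3*pi differs from θ = -pi by 2 full period(s), and the series is 2*pi-periodic.
At θ = -pi the one-sided limits are ψ(-pi^-) = 3 + 3*pi and ψ(-pi^+) = 3 + 2*pi.
By Dirichlet's theorem the series converges to their average, [(3 + 3*pi) + (3 + 2*pi)]/2 = 3 + 5*pi/2.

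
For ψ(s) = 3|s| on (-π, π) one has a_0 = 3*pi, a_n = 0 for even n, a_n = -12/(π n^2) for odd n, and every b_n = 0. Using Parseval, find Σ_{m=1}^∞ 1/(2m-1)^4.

pi**4/96

Parseval: a_0^2/2 + Σ a_n^2 = (1/π) ∫_{-π}^{π} ψ(s)^2 ds = 6*pi**2.
Subtract a_0^2/2 = 9*pi**2/2: Σ a_n^2 = 3*pi**2/2.
Only odd n contribute, with a_n^2 = 144/(π^2 n^4), so Σ_{m≥1} 1/(2m-1)^4 = π^2·(3*pi**2/2)/144 = pi**4/96.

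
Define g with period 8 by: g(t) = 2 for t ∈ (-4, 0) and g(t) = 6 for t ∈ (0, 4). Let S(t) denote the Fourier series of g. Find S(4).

4

t = 4 differs from t = -4 by 1 full period(s), and the series is 8-periodic.
At t = -4 the one-sided limits are g(-4^-) = 6 and g(-4^+) = 2.
By Dirichlet's theorem the series converges to their average, [(6) + (2)]/2 = 4.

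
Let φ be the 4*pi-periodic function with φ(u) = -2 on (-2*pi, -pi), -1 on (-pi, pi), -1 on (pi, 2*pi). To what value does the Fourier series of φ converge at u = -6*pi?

-3/2

u = -6*pi differs from u = -2*pi by -1 full period(s), and the series is 4*pi-periodic.
At u = -2*pi the one-sided limits are φ(-2*pi^-) = -1 and φ(-2*pi^+) = -2.
By Dirichlet's theorem the series converges to their average, [(-1) + (-2)]/2 = -3/2.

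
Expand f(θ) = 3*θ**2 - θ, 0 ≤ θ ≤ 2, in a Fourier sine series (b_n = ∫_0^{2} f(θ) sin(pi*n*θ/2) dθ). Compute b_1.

b_1 = ∫_0^{2} (3*θ**2 - θ) sin(pi*θ/2) dθ.
Integrating by parts twice (tabular method), an antiderivative of (3*θ**2 - θ) sin(pi*θ/2) is -6*θ**2*cos(pi*θ/2)/pi + 24*θ*sin(pi*θ/2)/pi**2 + 2*θ*cos(pi*θ/2)/pi - 4*sin(pi*θ/2)/pi**2 + 48*cos(pi*θ/2)/pi**3; evaluating from 0 to 2: ∫_{0}^{2} (3*θ**2 - θ) sin(pi*θ/2) dθ = (-48/pi**3 + 20/pi) - (48/pi**3) = -96/pi**3 + 20/pi.
Hence b_1 = -96/pi**3 + 20/pi.

-96/pi**3 + 20/pi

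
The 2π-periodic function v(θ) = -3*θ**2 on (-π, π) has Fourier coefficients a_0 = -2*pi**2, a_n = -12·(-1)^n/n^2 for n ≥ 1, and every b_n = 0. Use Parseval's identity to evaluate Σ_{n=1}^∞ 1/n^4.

Parseval: a_0^2/2 + Σ a_n^2 = (1/π) ∫_{-π}^{π} v(θ)^2 dθ = 18*pi**4/5.
Subtract a_0^2/2 = 2*pi**4: Σ a_n^2 = 8*pi**4/5.
Since a_n^2 = 144/n^4, Σ 1/n^4 = pi**4/90.

pi**4/90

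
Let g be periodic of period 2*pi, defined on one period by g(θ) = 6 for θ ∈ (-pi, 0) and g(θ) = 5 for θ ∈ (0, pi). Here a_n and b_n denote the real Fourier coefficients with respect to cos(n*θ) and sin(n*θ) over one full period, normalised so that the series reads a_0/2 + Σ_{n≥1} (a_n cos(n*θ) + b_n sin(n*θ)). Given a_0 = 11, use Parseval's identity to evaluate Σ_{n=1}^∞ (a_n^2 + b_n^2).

Parseval: a_0^2/2 + Σ_{n≥1} (a_n^2+b_n^2) = 1/pi ∫_{-pi}^{pi} g(θ)^2 dθ = 61.
Subtract a_0^2/2 = 121/2: Σ (a_n^2+b_n^2) = 1/2.

1/2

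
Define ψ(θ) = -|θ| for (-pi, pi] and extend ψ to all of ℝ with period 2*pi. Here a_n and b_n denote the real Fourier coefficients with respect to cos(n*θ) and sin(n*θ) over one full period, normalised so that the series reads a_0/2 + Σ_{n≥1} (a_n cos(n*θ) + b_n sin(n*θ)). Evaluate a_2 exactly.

a_2 = 1/pi ∫_{-pi}^{pi} ψ(θ) cos(2*θ) dθ.
ψ is even and cos(2*θ) is even, so the integrand is even and a_2 = 2/pi ∫_0^{pi} ψ(θ) cos(2*θ) dθ.
Integrating by parts (boundary term plus one more integral), an antiderivative of (-θ) cos(2*θ) is -θ*sin(2*θ)/2 - cos(2*θ)/4; evaluating from 0 to pi: ∫_{0}^{pi} (-θ) cos(2*θ) dθ = (-1/4) - (-1/4) = 0.
Hence a_2 = (2/pi)·(0) = 0.

0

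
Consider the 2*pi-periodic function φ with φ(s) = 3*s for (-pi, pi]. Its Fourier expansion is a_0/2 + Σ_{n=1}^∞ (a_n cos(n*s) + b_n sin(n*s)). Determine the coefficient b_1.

6

b_1 = 1/pi ∫_{-pi}^{pi} φ(s) sin(s) ds.
φ is odd and sin(s) is odd, so the integrand is even and b_1 = 2/pi ∫_0^{pi} φ(s) sin(s) ds.
Integrating by parts (boundary term plus one more integral), an antiderivative of (3*s) sin(s) is -3*s*cos(s) + 3*sin(s); evaluating from 0 to pi: ∫_{0}^{pi} (3*s) sin(s) ds = (3*pi) - (0) = 3*pi.
Hence b_1 = (2/pi)·(3*pi) = 6.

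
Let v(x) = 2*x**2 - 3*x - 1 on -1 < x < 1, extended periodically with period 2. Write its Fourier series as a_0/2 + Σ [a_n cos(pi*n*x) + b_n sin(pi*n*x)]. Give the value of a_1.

-8/pi**2

a_1 = ∫_{-1}^{1} v(x) cos(pi*x) dx.
Integrating by parts twice (tabular method), an antiderivative of (2*x**2 - 3*x - 1) cos(pi*x) is 2*x**2*sin(pi*x)/pi - 3*x*sin(pi*x)/pi + 4*x*cos(pi*x)/pi**2 - sin(pi*x)/pi - 4*sin(pi*x)/pi**3 - 3*cos(pi*x)/pi**2; evaluating from -1 to 1: ∫_{-1}^{1} (2*x**2 - 3*x - 1) cos(pi*x) dx = (-1/pi**2) - (7/pi**2) = -8/pi**2.
Hence a_1 = -8/pi**2.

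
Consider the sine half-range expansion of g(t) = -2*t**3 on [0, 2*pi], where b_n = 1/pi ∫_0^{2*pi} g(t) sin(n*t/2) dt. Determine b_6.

b_6 = 1/pi ∫_0^{2*pi} (-2*t**3) sin(3*t) dt.
Integrating by parts three times (tabular method), an antiderivative of (-2*t**3) sin(3*t) is 2*t**3*cos(3*t)/3 - 2*t**2*sin(3*t)/3 - 4*t*cos(3*t)/9 + 4*sin(3*t)/27; evaluating from 0 to 2*pi: ∫_{0}^{2*pi} (-2*t**3) sin(3*t) dt = (8*pi*(-1 + 6*pi**2)/9) - (0) = 8*pi*(-1 + 6*pi**2)/9.
Hence b_6 = (1/pi)·(8*pi*(-1 + 6*pi**2)/9) = -8/9 + 16*pi**2/3.

-8/9 + 16*pi**2/3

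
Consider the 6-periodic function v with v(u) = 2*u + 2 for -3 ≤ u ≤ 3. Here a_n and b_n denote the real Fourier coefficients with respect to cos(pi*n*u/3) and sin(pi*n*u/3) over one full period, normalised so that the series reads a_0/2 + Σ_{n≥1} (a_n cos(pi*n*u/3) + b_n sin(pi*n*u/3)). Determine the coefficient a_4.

0

a_4 = 1/3 ∫_{-3}^{3} v(u) cos(4*pi*u/3) du.
Integrating by parts (boundary term plus one more integral), an antiderivative of (2*u + 2) cos(4*pi*u/3) is 3*u*sin(4*pi*u/3)/(2*pi) + 3*sin(4*pi*u/3)/(2*pi) + 9*cos(4*pi*u/3)/(8*pi**2); evaluating from -3 to 3: ∫_{-3}^{3} (2*u + 2) cos(4*pi*u/3) du = (9/(8*pi**2)) - (9/(8*pi**2)) = 0.
Hence a_4 = (1/3)·(0) = 0.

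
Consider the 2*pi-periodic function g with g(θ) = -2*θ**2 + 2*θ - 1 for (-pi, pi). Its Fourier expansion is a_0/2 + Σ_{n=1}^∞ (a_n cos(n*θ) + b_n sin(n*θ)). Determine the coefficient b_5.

b_5 = 1/pi ∫_{-pi}^{pi} g(θ) sin(5*θ) dθ.
Integrating by parts twice (tabular method), an antiderivative of (-2*θ**2 + 2*θ - 1) sin(5*θ) is 2*θ**2*cos(5*θ)/5 - 4*θ*sin(5*θ)/25 - 2*θ*cos(5*θ)/5 + 2*sin(5*θ)/25 + 21*cos(5*θ)/125; evaluating from -pi to pi: ∫_{-pi}^{pi} (-2*θ**2 + 2*θ - 1) sin(5*θ) dθ = (-2*pi**2/5 - 21/125 + 2*pi/5) - (-2*pi**2/5 - 2*pi/5 - 21/125) = 4*pi/5.
Hence b_5 = (1/pi)·(4*pi/5) = 4/5.

4/5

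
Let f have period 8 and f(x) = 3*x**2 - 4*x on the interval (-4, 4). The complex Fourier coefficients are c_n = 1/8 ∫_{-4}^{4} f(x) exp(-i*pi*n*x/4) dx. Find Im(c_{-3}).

-16/(3*pi)

Since f is real-valued, Im(c_{-3}) = -1/8 ∫_{-4}^{4} f(x) sin(-3*pi*x/4) dx = b_{3}/2.
Integrating by parts twice (tabular method), an antiderivative of (3*x**2 - 4*x) sin(-3*pi*x/4) is 4*x**2*cos(3*pi*x/4)/pi - 32*x*sin(3*pi*x/4)/(3*pi**2) - 16*x*cos(3*pi*x/4)/(3*pi) + 64*sin(3*pi*x/4)/(9*pi**2) - 128*cos(3*pi*x/4)/(9*pi**3); evaluating from -4 to 4: ∫_{-4}^{4} (3*x**2 - 4*x) sin(-3*pi*x/4) dx = (128*(1 - 3*pi**2)/(9*pi**3)) - (128*(1 - 6*pi**2)/(9*pi**3)) = 128/(3*pi).
Hence Im(c_{-3}) = (-1/8)·(128/(3*pi)) = -16/(3*pi).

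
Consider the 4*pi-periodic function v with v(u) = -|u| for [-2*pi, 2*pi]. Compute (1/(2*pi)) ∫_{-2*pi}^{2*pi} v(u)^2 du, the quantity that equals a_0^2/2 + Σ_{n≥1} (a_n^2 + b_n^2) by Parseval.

(1/(2*pi)) ∫_{-2*pi}^{2*pi} v(u)^2 du = (1/(2*pi)) · (16*pi**3/3) = 8*pi**2/3.

8*pi**2/3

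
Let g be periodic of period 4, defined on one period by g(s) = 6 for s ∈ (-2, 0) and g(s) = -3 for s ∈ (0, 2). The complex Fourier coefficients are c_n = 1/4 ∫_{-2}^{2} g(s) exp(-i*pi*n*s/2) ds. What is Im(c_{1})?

Since g is real-valued, Im(c_{1}) = -1/4 ∫_{-2}^{2} g(s) sin(pi*s/2) ds = -b_{1}/2.
Split the integral at the breakpoints.
Directly, an antiderivative of (6) sin(pi*s/2) is -12*cos(pi*s/2)/pi; evaluating from -2 to 0: ∫_{-2}^{0} (6) sin(pi*s/2) ds = (-12/pi) - (12/pi) = -24/pi.
Directly, an antiderivative of (-3) sin(pi*s/2) is 6*cos(pi*s/2)/pi; evaluating from 0 to 2: ∫_{0}^{2} (-3) sin(pi*s/2) ds = (-6/pi) - (6/pi) = -12/pi.
So ∫_{-2}^{2} g(s) sin(pi*s/2) ds = -36/pi.
Hence Im(c_{1}) = (-1/4)·(-36/pi) = 9/pi.

9/pi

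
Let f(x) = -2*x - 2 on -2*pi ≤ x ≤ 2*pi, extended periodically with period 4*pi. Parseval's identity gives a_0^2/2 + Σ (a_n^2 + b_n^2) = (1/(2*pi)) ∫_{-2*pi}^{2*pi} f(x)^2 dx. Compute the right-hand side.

8 + 32*pi**2/3

(1/(2*pi)) ∫_{-2*pi}^{2*pi} f(x)^2 dx = (1/(2*pi)) · (16*pi + 64*pi**3/3) = 8 + 32*pi**2/3.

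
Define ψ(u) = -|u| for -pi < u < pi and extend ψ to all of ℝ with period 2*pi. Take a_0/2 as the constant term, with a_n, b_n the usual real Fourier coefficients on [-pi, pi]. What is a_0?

-pi

a_0 = 1/pi ∫_{-pi}^{pi} ψ(u) du = 1/pi · (-pi**2) = -pi.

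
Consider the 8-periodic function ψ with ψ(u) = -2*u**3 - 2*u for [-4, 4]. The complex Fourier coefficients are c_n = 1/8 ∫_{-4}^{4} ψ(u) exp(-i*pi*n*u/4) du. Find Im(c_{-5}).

Since ψ is real-valued, Im(c_{-5}) = -1/8 ∫_{-4}^{4} ψ(u) sin(-5*pi*u/4) du = b_{5}/2.
ψ is odd and sin(-5*pi*u/4) is odd, so the integrand is even: ∫_{-4}^{4} ψ(u) sin(-5*pi*u/4) du = 2∫_0^{4} ψ(u) sin(-5*pi*u/4) du.
Integrating by parts three times (tabular method), an antiderivative of (-2*u**3 - 2*u) sin(-5*pi*u/4) is -8*u**3*cos(5*pi*u/4)/(5*pi) + 96*u**2*sin(5*pi*u/4)/(25*pi**2) - 8*u*cos(5*pi*u/4)/(5*pi) + 768*u*cos(5*pi*u/4)/(125*pi**3) - 3072*sin(5*pi*u/4)/(625*pi**4) + 32*sin(5*pi*u/4)/(25*pi**2); evaluating from 0 to 4: ∫_{0}^{4} (-2*u**3 - 2*u) sin(-5*pi*u/4) du = (32*(-96 + 425*pi**2)/(125*pi**3)) - (0) = 32*(-96 + 425*pi**2)/(125*pi**3).
So ∫_{-4}^{4} ψ(u) sin(-5*pi*u/4) du = 64*(-96 + 425*pi**2)/(125*pi**3).
Hence Im(c_{-5}) = (-1/8)·(64*(-96 + 425*pi**2)/(125*pi**3)) = 8*(96 - 425*pi**2)/(125*pi**3).

8*(96 - 425*pi**2)/(125*pi**3)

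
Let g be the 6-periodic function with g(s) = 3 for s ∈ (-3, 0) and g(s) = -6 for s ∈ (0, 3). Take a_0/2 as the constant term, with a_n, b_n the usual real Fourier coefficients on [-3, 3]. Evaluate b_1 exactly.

-18/pi

b_1 = 1/3 ∫_{-3}^{3} g(s) sin(pi*s/3) ds.
Split the integral at the breakpoints.
Directly, an antiderivative of (3) sin(pi*s/3) is -9*cos(pi*s/3)/pi; evaluating from -3 to 0: ∫_{-3}^{0} (3) sin(pi*s/3) ds = (-9/pi) - (9/pi) = -18/pi.
Directly, an antiderivative of (-6) sin(pi*s/3) is 18*cos(pi*s/3)/pi; evaluating from 0 to 3: ∫_{0}^{3} (-6) sin(pi*s/3) ds = (-18/pi) - (18/pi) = -36/pi.
Summing the pieces and multiplying by (1/3) gives b_1 = -18/pi.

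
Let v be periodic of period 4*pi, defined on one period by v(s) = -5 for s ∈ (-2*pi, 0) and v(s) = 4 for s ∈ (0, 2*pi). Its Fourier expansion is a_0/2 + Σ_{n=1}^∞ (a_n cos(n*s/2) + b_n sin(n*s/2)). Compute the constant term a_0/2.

-1/2

a_0 = (1/(2*pi)) ∫_{-2*pi}^{2*pi} v(s) ds = (1/(2*pi)) · (-2*pi) = -1.
So the constant term a_0/2 = -1/2.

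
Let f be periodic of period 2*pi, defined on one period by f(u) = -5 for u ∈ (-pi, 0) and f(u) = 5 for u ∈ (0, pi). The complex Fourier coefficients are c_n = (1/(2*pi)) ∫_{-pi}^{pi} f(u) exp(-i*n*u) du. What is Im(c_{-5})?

2/pi

Since f is real-valued, Im(c_{-5}) = -(1/(2*pi)) ∫_{-pi}^{pi} f(u) sin(-5*u) du = b_{5}/2.
f is odd and sin(-5*u) is odd, so the integrand is even: ∫_{-pi}^{pi} f(u) sin(-5*u) du = 2∫_0^{pi} f(u) sin(-5*u) du.
Directly, an antiderivative of (5) sin(-5*u) is cos(5*u); evaluating from 0 to pi: ∫_{0}^{pi} (5) sin(-5*u) du = (-1) - (1) = -2.
So ∫_{-pi}^{pi} f(u) sin(-5*u) du = -4.
Hence Im(c_{-5}) = (-1/(2*pi))·(-4) = 2/pi.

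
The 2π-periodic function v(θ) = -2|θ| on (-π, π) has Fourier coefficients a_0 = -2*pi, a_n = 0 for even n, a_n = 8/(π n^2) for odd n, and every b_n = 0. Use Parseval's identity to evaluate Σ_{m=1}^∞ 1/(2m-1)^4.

Parseval: a_0^2/2 + Σ a_n^2 = (1/π) ∫_{-π}^{π} v(θ)^2 dθ = 8*pi**2/3.
Subtract a_0^2/2 = 2*pi**2: Σ a_n^2 = 2*pi**2/3.
Only odd n contribute, with a_n^2 = 64/(π^2 n^4), so Σ_{m≥1} 1/(2m-1)^4 = π^2·(2*pi**2/3)/64 = pi**4/96.

pi**4/96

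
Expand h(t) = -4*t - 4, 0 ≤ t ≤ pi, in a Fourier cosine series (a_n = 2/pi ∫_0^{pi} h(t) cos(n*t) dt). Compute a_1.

a_1 = 2/pi ∫_0^{pi} (-4*t - 4) cos(t) dt.
Integrating by parts (boundary term plus one more integral), an antiderivative of (-4*t - 4) cos(t) is -4*t*sin(t) - 4*sin(t) - 4*cos(t); evaluating from 0 to pi: ∫_{0}^{pi} (-4*t - 4) cos(t) dt = (4) - (-4) = 8.
Hence a_1 = (2/pi)·(8) = 16/pi.

16/pi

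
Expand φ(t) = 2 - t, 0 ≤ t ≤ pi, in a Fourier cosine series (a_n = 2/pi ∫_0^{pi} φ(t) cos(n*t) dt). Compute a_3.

a_3 = 2/pi ∫_0^{pi} (2 - t) cos(3*t) dt.
Integrating by parts (boundary term plus one more integral), an antiderivative of (2 - t) cos(3*t) is -t*sin(3*t)/3 + 2*sin(3*t)/3 - cos(3*t)/9; evaluating from 0 to pi: ∫_{0}^{pi} (2 - t) cos(3*t) dt = (1/9) - (-1/9) = 2/9.
Hence a_3 = (2/pi)·(2/9) = 4/(9*pi).

4/(9*pi)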